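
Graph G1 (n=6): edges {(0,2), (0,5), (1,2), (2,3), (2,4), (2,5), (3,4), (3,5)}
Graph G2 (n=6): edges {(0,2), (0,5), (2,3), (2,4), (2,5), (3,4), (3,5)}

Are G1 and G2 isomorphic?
No, not isomorphic

The graphs are NOT isomorphic.

Counting edges: G1 has 8 edge(s); G2 has 7 edge(s).
Edge count is an isomorphism invariant (a bijection on vertices induces a bijection on edges), so differing edge counts rule out isomorphism.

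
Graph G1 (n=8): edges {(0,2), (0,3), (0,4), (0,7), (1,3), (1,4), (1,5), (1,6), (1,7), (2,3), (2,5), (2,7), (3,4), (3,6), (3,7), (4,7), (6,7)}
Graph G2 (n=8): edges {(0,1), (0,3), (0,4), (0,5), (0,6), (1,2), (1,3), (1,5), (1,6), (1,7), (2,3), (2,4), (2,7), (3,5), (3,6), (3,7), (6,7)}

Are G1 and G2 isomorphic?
Yes, isomorphic

The graphs are isomorphic.
One valid mapping φ: V(G1) → V(G2): 0→7, 1→0, 2→2, 3→1, 4→6, 5→4, 6→5, 7→3

Verify φ preserves adjacency — for each edge of G1, its image is an edge of G2:
  (0,2) → (φ(0),φ(2)) = (2,7) ∈ E(G2) ✓
  (0,3) → (φ(0),φ(3)) = (1,7) ∈ E(G2) ✓
  (0,4) → (φ(0),φ(4)) = (6,7) ∈ E(G2) ✓
  (0,7) → (φ(0),φ(7)) = (3,7) ∈ E(G2) ✓
  (1,3) → (φ(1),φ(3)) = (0,1) ∈ E(G2) ✓
  (1,4) → (φ(1),φ(4)) = (0,6) ∈ E(G2) ✓
  (1,5) → (φ(1),φ(5)) = (0,4) ∈ E(G2) ✓
  (1,6) → (φ(1),φ(6)) = (0,5) ∈ E(G2) ✓
  (1,7) → (φ(1),φ(7)) = (0,3) ∈ E(G2) ✓
  (2,3) → (φ(2),φ(3)) = (1,2) ∈ E(G2) ✓
  (2,5) → (φ(2),φ(5)) = (2,4) ∈ E(G2) ✓
  (2,7) → (φ(2),φ(7)) = (2,3) ∈ E(G2) ✓
  (3,4) → (φ(3),φ(4)) = (1,6) ∈ E(G2) ✓
  (3,6) → (φ(3),φ(6)) = (1,5) ∈ E(G2) ✓
  (3,7) → (φ(3),φ(7)) = (1,3) ∈ E(G2) ✓
  (4,7) → (φ(4),φ(7)) = (3,6) ∈ E(G2) ✓
  (6,7) → (φ(6),φ(7)) = (3,5) ∈ E(G2) ✓
All 17 edges of G1 map to edges of G2, and |E(G1)| = |E(G2)| = 17, so φ is a bijection on edges as well as vertices. Hence G1 ≅ G2.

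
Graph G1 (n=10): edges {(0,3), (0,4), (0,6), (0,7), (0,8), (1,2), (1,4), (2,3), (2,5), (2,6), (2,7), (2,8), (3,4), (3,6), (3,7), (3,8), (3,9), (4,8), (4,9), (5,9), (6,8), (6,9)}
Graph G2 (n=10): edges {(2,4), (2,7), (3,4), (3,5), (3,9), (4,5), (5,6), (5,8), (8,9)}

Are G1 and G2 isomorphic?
No, not isomorphic

The graphs are NOT isomorphic.

Counting triangles (3-cliques): G1 has 14, G2 has 1.
Triangle count is an isomorphism invariant, so differing triangle counts rule out isomorphism.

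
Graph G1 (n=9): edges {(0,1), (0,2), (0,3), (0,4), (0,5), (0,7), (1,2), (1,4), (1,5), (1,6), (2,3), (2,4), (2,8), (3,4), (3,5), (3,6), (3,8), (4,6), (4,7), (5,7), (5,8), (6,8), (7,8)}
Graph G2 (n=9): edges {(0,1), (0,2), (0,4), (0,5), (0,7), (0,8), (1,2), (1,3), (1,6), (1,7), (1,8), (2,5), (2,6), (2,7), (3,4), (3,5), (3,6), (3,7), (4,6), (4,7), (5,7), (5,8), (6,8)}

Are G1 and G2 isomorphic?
Yes, isomorphic

The graphs are isomorphic.
One valid mapping φ: V(G1) → V(G2): 0→7, 1→5, 2→2, 3→1, 4→0, 5→3, 6→8, 7→4, 8→6

Verify φ preserves adjacency — for each edge of G1, its image is an edge of G2:
  (0,1) → (φ(0),φ(1)) = (5,7) ∈ E(G2) ✓
  (0,2) → (φ(0),φ(2)) = (2,7) ∈ E(G2) ✓
  (0,3) → (φ(0),φ(3)) = (1,7) ∈ E(G2) ✓
  (0,4) → (φ(0),φ(4)) = (0,7) ∈ E(G2) ✓
  (0,5) → (φ(0),φ(5)) = (3,7) ∈ E(G2) ✓
  (0,7) → (φ(0),φ(7)) = (4,7) ∈ E(G2) ✓
  (1,2) → (φ(1),φ(2)) = (2,5) ∈ E(G2) ✓
  (1,4) → (φ(1),φ(4)) = (0,5) ∈ E(G2) ✓
  (1,5) → (φ(1),φ(5)) = (3,5) ∈ E(G2) ✓
  (1,6) → (φ(1),φ(6)) = (5,8) ∈ E(G2) ✓
  (2,3) → (φ(2),φ(3)) = (1,2) ∈ E(G2) ✓
  (2,4) → (φ(2),φ(4)) = (0,2) ∈ E(G2) ✓
  (2,8) → (φ(2),φ(8)) = (2,6) ∈ E(G2) ✓
  (3,4) → (φ(3),φ(4)) = (0,1) ∈ E(G2) ✓
  (3,5) → (φ(3),φ(5)) = (1,3) ∈ E(G2) ✓
  (3,6) → (φ(3),φ(6)) = (1,8) ∈ E(G2) ✓
  (3,8) → (φ(3),φ(8)) = (1,6) ∈ E(G2) ✓
  (4,6) → (φ(4),φ(6)) = (0,8) ∈ E(G2) ✓
  (4,7) → (φ(4),φ(7)) = (0,4) ∈ E(G2) ✓
  (5,7) → (φ(5),φ(7)) = (3,4) ∈ E(G2) ✓
  (5,8) → (φ(5),φ(8)) = (3,6) ∈ E(G2) ✓
  (6,8) → (φ(6),φ(8)) = (6,8) ∈ E(G2) ✓
  (7,8) → (φ(7),φ(8)) = (4,6) ∈ E(G2) ✓
All 23 edges of G1 map to edges of G2, and |E(G1)| = |E(G2)| = 23, so φ is a bijection on edges as well as vertices. Hence G1 ≅ G2.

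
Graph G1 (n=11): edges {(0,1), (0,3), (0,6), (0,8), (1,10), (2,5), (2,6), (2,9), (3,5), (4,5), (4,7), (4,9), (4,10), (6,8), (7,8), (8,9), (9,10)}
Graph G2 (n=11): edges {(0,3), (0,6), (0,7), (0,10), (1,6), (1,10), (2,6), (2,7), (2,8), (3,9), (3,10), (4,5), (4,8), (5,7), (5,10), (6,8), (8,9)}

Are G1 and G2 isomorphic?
Yes, isomorphic

The graphs are isomorphic.
One valid mapping φ: V(G1) → V(G2): 0→8, 1→9, 2→7, 3→4, 4→10, 5→5, 6→2, 7→1, 8→6, 9→0, 10→3

Verify φ preserves adjacency — for each edge of G1, its image is an edge of G2:
  (0,1) → (φ(0),φ(1)) = (8,9) ∈ E(G2) ✓
  (0,3) → (φ(0),φ(3)) = (4,8) ∈ E(G2) ✓
  (0,6) → (φ(0),φ(6)) = (2,8) ∈ E(G2) ✓
  (0,8) → (φ(0),φ(8)) = (6,8) ∈ E(G2) ✓
  (1,10) → (φ(1),φ(10)) = (3,9) ∈ E(G2) ✓
  (2,5) → (φ(2),φ(5)) = (5,7) ∈ E(G2) ✓
  (2,6) → (φ(2),φ(6)) = (2,7) ∈ E(G2) ✓
  (2,9) → (φ(2),φ(9)) = (0,7) ∈ E(G2) ✓
  (3,5) → (φ(3),φ(5)) = (4,5) ∈ E(G2) ✓
  (4,5) → (φ(4),φ(5)) = (5,10) ∈ E(G2) ✓
  (4,7) → (φ(4),φ(7)) = (1,10) ∈ E(G2) ✓
  (4,9) → (φ(4),φ(9)) = (0,10) ∈ E(G2) ✓
  (4,10) → (φ(4),φ(10)) = (3,10) ∈ E(G2) ✓
  (6,8) → (φ(6),φ(8)) = (2,6) ∈ E(G2) ✓
  (7,8) → (φ(7),φ(8)) = (1,6) ∈ E(G2) ✓
  (8,9) → (φ(8),φ(9)) = (0,6) ∈ E(G2) ✓
  (9,10) → (φ(9),φ(10)) = (0,3) ∈ E(G2) ✓
All 17 edges of G1 map to edges of G2, and |E(G1)| = |E(G2)| = 17, so φ is a bijection on edges as well as vertices. Hence G1 ≅ G2.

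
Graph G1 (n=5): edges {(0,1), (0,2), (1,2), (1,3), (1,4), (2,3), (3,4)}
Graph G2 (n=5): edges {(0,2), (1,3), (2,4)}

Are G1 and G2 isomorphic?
No, not isomorphic

The graphs are NOT isomorphic.

Connected components of G1: 1 component(s) with vertex sets [[0, 1, 2, 3, 4]], sizes [5].
Connected components of G2: 2 component(s) with vertex sets [[1, 3], [0, 2, 4]], sizes [2, 3].
The number of connected components (and the multiset of component sizes) is an isomorphism invariant — an isomorphism maps each component of G1 bijectively onto a component of G2. Since G1 has 1 component(s) and G2 has 2, they cannot be isomorphic.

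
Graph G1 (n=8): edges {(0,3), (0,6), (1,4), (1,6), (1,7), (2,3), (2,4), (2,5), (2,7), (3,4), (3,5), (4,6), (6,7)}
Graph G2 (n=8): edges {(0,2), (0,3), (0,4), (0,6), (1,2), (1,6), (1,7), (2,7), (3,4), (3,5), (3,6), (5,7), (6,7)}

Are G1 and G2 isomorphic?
Yes, isomorphic

The graphs are isomorphic.
One valid mapping φ: V(G1) → V(G2): 0→5, 1→1, 2→0, 3→3, 4→6, 5→4, 6→7, 7→2

Verify φ preserves adjacency — for each edge of G1, its image is an edge of G2:
  (0,3) → (φ(0),φ(3)) = (3,5) ∈ E(G2) ✓
  (0,6) → (φ(0),φ(6)) = (5,7) ∈ E(G2) ✓
  (1,4) → (φ(1),φ(4)) = (1,6) ∈ E(G2) ✓
  (1,6) → (φ(1),φ(6)) = (1,7) ∈ E(G2) ✓
  (1,7) → (φ(1),φ(7)) = (1,2) ∈ E(G2) ✓
  (2,3) → (φ(2),φ(3)) = (0,3) ∈ E(G2) ✓
  (2,4) → (φ(2),φ(4)) = (0,6) ∈ E(G2) ✓
  (2,5) → (φ(2),φ(5)) = (0,4) ∈ E(G2) ✓
  (2,7) → (φ(2),φ(7)) = (0,2) ∈ E(G2) ✓
  (3,4) → (φ(3),φ(4)) = (3,6) ∈ E(G2) ✓
  (3,5) → (φ(3),φ(5)) = (3,4) ∈ E(G2) ✓
  (4,6) → (φ(4),φ(6)) = (6,7) ∈ E(G2) ✓
  (6,7) → (φ(6),φ(7)) = (2,7) ∈ E(G2) ✓
All 13 edges of G1 map to edges of G2, and |E(G1)| = |E(G2)| = 13, so φ is a bijection on edges as well as vertices. Hence G1 ≅ G2.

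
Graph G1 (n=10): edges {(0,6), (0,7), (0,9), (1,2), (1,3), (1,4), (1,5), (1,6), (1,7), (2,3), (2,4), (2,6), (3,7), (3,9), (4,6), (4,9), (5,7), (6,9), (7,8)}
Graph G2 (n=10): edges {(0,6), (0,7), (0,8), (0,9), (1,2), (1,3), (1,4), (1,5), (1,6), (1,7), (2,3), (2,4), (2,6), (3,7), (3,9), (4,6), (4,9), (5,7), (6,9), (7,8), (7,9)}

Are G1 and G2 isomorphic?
No, not isomorphic

The graphs are NOT isomorphic.

Counting edges: G1 has 19 edge(s); G2 has 21 edge(s).
Edge count is an isomorphism invariant (a bijection on vertices induces a bijection on edges), so differing edge counts rule out isomorphism.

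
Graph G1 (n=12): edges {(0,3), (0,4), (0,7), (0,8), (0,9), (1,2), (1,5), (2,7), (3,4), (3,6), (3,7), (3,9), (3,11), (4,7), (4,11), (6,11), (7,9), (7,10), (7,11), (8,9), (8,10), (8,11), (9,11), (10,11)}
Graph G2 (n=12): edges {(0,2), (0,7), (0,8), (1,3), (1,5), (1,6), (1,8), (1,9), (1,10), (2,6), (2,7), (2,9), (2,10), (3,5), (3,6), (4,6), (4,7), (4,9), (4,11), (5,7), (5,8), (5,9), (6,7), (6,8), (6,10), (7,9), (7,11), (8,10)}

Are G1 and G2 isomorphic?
No, not isomorphic

The graphs are NOT isomorphic.

Counting triangles (3-cliques): G1 has 17, G2 has 16.
Triangle count is an isomorphism invariant, so differing triangle counts rule out isomorphism.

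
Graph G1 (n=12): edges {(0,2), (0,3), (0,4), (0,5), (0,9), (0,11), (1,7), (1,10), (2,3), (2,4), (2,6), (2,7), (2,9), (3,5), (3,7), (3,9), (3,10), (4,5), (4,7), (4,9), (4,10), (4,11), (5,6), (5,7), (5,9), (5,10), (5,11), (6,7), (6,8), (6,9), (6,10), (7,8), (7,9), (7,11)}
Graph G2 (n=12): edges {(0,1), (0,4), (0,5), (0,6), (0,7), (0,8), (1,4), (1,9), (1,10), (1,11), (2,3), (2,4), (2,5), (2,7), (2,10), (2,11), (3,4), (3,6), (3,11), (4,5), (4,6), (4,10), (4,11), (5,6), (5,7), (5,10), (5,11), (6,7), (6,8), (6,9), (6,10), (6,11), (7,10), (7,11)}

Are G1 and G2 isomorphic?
Yes, isomorphic

The graphs are isomorphic.
One valid mapping φ: V(G1) → V(G2): 0→2, 1→9, 2→7, 3→10, 4→11, 5→4, 6→0, 7→6, 8→8, 9→5, 10→1, 11→3

Verify φ preserves adjacency — for each edge of G1, its image is an edge of G2:
  (0,2) → (φ(0),φ(2)) = (2,7) ∈ E(G2) ✓
  (0,3) → (φ(0),φ(3)) = (2,10) ∈ E(G2) ✓
  (0,4) → (φ(0),φ(4)) = (2,11) ∈ E(G2) ✓
  (0,5) → (φ(0),φ(5)) = (2,4) ∈ E(G2) ✓
  (0,9) → (φ(0),φ(9)) = (2,5) ∈ E(G2) ✓
  (0,11) → (φ(0),φ(11)) = (2,3) ∈ E(G2) ✓
  (1,7) → (φ(1),φ(7)) = (6,9) ∈ E(G2) ✓
  (1,10) → (φ(1),φ(10)) = (1,9) ∈ E(G2) ✓
  (2,3) → (φ(2),φ(3)) = (7,10) ∈ E(G2) ✓
  (2,4) → (φ(2),φ(4)) = (7,11) ∈ E(G2) ✓
  (2,6) → (φ(2),φ(6)) = (0,7) ∈ E(G2) ✓
  (2,7) → (φ(2),φ(7)) = (6,7) ∈ E(G2) ✓
  (2,9) → (φ(2),φ(9)) = (5,7) ∈ E(G2) ✓
  (3,5) → (φ(3),φ(5)) = (4,10) ∈ E(G2) ✓
  (3,7) → (φ(3),φ(7)) = (6,10) ∈ E(G2) ✓
  (3,9) → (φ(3),φ(9)) = (5,10) ∈ E(G2) ✓
  (3,10) → (φ(3),φ(10)) = (1,10) ∈ E(G2) ✓
  (4,5) → (φ(4),φ(5)) = (4,11) ∈ E(G2) ✓
  (4,7) → (φ(4),φ(7)) = (6,11) ∈ E(G2) ✓
  (4,9) → (φ(4),φ(9)) = (5,11) ∈ E(G2) ✓
  (4,10) → (φ(4),φ(10)) = (1,11) ∈ E(G2) ✓
  (4,11) → (φ(4),φ(11)) = (3,11) ∈ E(G2) ✓
  (5,6) → (φ(5),φ(6)) = (0,4) ∈ E(G2) ✓
  (5,7) → (φ(5),φ(7)) = (4,6) ∈ E(G2) ✓
  (5,9) → (φ(5),φ(9)) = (4,5) ∈ E(G2) ✓
  (5,10) → (φ(5),φ(10)) = (1,4) ∈ E(G2) ✓
  (5,11) → (φ(5),φ(11)) = (3,4) ∈ E(G2) ✓
  (6,7) → (φ(6),φ(7)) = (0,6) ∈ E(G2) ✓
  (6,8) → (φ(6),φ(8)) = (0,8) ∈ E(G2) ✓
  (6,9) → (φ(6),φ(9)) = (0,5) ∈ E(G2) ✓
  (6,10) → (φ(6),φ(10)) = (0,1) ∈ E(G2) ✓
  (7,8) → (φ(7),φ(8)) = (6,8) ∈ E(G2) ✓
  (7,9) → (φ(7),φ(9)) = (5,6) ∈ E(G2) ✓
  (7,11) → (φ(7),φ(11)) = (3,6) ∈ E(G2) ✓
All 34 edges of G1 map to edges of G2, and |E(G1)| = |E(G2)| = 34, so φ is a bijection on edges as well as vertices. Hence G1 ≅ G2.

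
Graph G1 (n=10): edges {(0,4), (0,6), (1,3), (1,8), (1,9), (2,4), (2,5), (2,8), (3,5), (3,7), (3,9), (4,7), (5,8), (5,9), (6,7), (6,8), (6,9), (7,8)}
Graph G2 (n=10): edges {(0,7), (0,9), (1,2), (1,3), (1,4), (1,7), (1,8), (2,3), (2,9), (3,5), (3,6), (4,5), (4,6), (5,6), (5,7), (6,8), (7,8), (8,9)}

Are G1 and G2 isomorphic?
Yes, isomorphic

The graphs are isomorphic.
One valid mapping φ: V(G1) → V(G2): 0→0, 1→4, 2→2, 3→6, 4→9, 5→3, 6→7, 7→8, 8→1, 9→5

Verify φ preserves adjacency — for each edge of G1, its image is an edge of G2:
  (0,4) → (φ(0),φ(4)) = (0,9) ∈ E(G2) ✓
  (0,6) → (φ(0),φ(6)) = (0,7) ∈ E(G2) ✓
  (1,3) → (φ(1),φ(3)) = (4,6) ∈ E(G2) ✓
  (1,8) → (φ(1),φ(8)) = (1,4) ∈ E(G2) ✓
  (1,9) → (φ(1),φ(9)) = (4,5) ∈ E(G2) ✓
  (2,4) → (φ(2),φ(4)) = (2,9) ∈ E(G2) ✓
  (2,5) → (φ(2),φ(5)) = (2,3) ∈ E(G2) ✓
  (2,8) → (φ(2),φ(8)) = (1,2) ∈ E(G2) ✓
  (3,5) → (φ(3),φ(5)) = (3,6) ∈ E(G2) ✓
  (3,7) → (φ(3),φ(7)) = (6,8) ∈ E(G2) ✓
  (3,9) → (φ(3),φ(9)) = (5,6) ∈ E(G2) ✓
  (4,7) → (φ(4),φ(7)) = (8,9) ∈ E(G2) ✓
  (5,8) → (φ(5),φ(8)) = (1,3) ∈ E(G2) ✓
  (5,9) → (φ(5),φ(9)) = (3,5) ∈ E(G2) ✓
  (6,7) → (φ(6),φ(7)) = (7,8) ∈ E(G2) ✓
  (6,8) → (φ(6),φ(8)) = (1,7) ∈ E(G2) ✓
  (6,9) → (φ(6),φ(9)) = (5,7) ∈ E(G2) ✓
  (7,8) → (φ(7),φ(8)) = (1,8) ∈ E(G2) ✓
All 18 edges of G1 map to edges of G2, and |E(G1)| = |E(G2)| = 18, so φ is a bijection on edges as well as vertices. Hence G1 ≅ G2.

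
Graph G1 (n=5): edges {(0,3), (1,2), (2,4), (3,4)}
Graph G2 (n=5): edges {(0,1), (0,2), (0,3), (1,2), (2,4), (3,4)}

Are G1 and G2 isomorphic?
No, not isomorphic

The graphs are NOT isomorphic.

Counting edges: G1 has 4 edge(s); G2 has 6 edge(s).
Edge count is an isomorphism invariant (a bijection on vertices induces a bijection on edges), so differing edge counts rule out isomorphism.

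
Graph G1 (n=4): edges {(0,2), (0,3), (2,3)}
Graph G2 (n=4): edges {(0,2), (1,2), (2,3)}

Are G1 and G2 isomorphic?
No, not isomorphic

The graphs are NOT isomorphic.

Connected components of G1: 2 component(s) with vertex sets [[1], [0, 2, 3]], sizes [1, 3].
Connected components of G2: 1 component(s) with vertex sets [[0, 1, 2, 3]], sizes [4].
The number of connected components (and the multiset of component sizes) is an isomorphism invariant — an isomorphism maps each component of G1 bijectively onto a component of G2. Since G1 has 2 component(s) and G2 has 1, they cannot be isomorphic.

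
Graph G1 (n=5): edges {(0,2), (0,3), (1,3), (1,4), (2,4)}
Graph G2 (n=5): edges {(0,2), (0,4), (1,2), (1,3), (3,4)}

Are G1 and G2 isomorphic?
Yes, isomorphic

The graphs are isomorphic.
One valid mapping φ: V(G1) → V(G2): 0→3, 1→2, 2→4, 3→1, 4→0

Verify φ preserves adjacency — for each edge of G1, its image is an edge of G2:
  (0,2) → (φ(0),φ(2)) = (3,4) ∈ E(G2) ✓
  (0,3) → (φ(0),φ(3)) = (1,3) ∈ E(G2) ✓
  (1,3) → (φ(1),φ(3)) = (1,2) ∈ E(G2) ✓
  (1,4) → (φ(1),φ(4)) = (0,2) ∈ E(G2) ✓
  (2,4) → (φ(2),φ(4)) = (0,4) ∈ E(G2) ✓
All 5 edges of G1 map to edges of G2, and |E(G1)| = |E(G2)| = 5, so φ is a bijection on edges as well as vertices. Hence G1 ≅ G2.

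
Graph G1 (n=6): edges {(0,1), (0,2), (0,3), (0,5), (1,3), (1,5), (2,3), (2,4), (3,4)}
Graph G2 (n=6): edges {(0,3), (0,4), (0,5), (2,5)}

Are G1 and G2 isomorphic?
No, not isomorphic

The graphs are NOT isomorphic.

Connected components of G1: 1 component(s) with vertex sets [[0, 1, 2, 3, 4, 5]], sizes [6].
Connected components of G2: 2 component(s) with vertex sets [[1], [0, 2, 3, 4, 5]], sizes [1, 5].
The number of connected components (and the multiset of component sizes) is an isomorphism invariant — an isomorphism maps each component of G1 bijectively onto a component of G2. Since G1 has 1 component(s) and G2 has 2, they cannot be isomorphic.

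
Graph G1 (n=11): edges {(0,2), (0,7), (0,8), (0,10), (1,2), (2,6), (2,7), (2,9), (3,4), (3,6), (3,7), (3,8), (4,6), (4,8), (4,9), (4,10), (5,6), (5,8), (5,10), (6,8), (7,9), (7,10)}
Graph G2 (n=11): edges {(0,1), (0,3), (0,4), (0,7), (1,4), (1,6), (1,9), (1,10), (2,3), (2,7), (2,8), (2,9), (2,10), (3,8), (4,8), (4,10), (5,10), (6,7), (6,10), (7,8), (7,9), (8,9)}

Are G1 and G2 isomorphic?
Yes, isomorphic

The graphs are isomorphic.
One valid mapping φ: V(G1) → V(G2): 0→4, 1→5, 2→10, 3→9, 4→7, 5→3, 6→2, 7→1, 8→8, 9→6, 10→0

Verify φ preserves adjacency — for each edge of G1, its image is an edge of G2:
  (0,2) → (φ(0),φ(2)) = (4,10) ∈ E(G2) ✓
  (0,7) → (φ(0),φ(7)) = (1,4) ∈ E(G2) ✓
  (0,8) → (φ(0),φ(8)) = (4,8) ∈ E(G2) ✓
  (0,10) → (φ(0),φ(10)) = (0,4) ∈ E(G2) ✓
  (1,2) → (φ(1),φ(2)) = (5,10) ∈ E(G2) ✓
  (2,6) → (φ(2),φ(6)) = (2,10) ∈ E(G2) ✓
  (2,7) → (φ(2),φ(7)) = (1,10) ∈ E(G2) ✓
  (2,9) → (φ(2),φ(9)) = (6,10) ∈ E(G2) ✓
  (3,4) → (φ(3),φ(4)) = (7,9) ∈ E(G2) ✓
  (3,6) → (φ(3),φ(6)) = (2,9) ∈ E(G2) ✓
  (3,7) → (φ(3),φ(7)) = (1,9) ∈ E(G2) ✓
  (3,8) → (φ(3),φ(8)) = (8,9) ∈ E(G2) ✓
  (4,6) → (φ(4),φ(6)) = (2,7) ∈ E(G2) ✓
  (4,8) → (φ(4),φ(8)) = (7,8) ∈ E(G2) ✓
  (4,9) → (φ(4),φ(9)) = (6,7) ∈ E(G2) ✓
  (4,10) → (φ(4),φ(10)) = (0,7) ∈ E(G2) ✓
  (5,6) → (φ(5),φ(6)) = (2,3) ∈ E(G2) ✓
  (5,8) → (φ(5),φ(8)) = (3,8) ∈ E(G2) ✓
  (5,10) → (φ(5),φ(10)) = (0,3) ∈ E(G2) ✓
  (6,8) → (φ(6),φ(8)) = (2,8) ∈ E(G2) ✓
  (7,9) → (φ(7),φ(9)) = (1,6) ∈ E(G2) ✓
  (7,10) → (φ(7),φ(10)) = (0,1) ∈ E(G2) ✓
All 22 edges of G1 map to edges of G2, and |E(G1)| = |E(G2)| = 22, so φ is a bijection on edges as well as vertices. Hence G1 ≅ G2.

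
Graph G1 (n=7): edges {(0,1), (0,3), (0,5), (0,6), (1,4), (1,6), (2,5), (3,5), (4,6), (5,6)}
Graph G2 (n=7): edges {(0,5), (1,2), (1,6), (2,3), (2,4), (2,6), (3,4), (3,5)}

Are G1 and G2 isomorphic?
No, not isomorphic

The graphs are NOT isomorphic.

Degrees in G1: deg(0)=4, deg(1)=3, deg(2)=1, deg(3)=2, deg(4)=2, deg(5)=4, deg(6)=4.
Sorted degree sequence of G1: [4, 4, 4, 3, 2, 2, 1].
Degrees in G2: deg(0)=1, deg(1)=2, deg(2)=4, deg(3)=3, deg(4)=2, deg(5)=2, deg(6)=2.
Sorted degree sequence of G2: [4, 3, 2, 2, 2, 2, 1].
The (sorted) degree sequence is an isomorphism invariant, so since G1 and G2 have different degree sequences they cannot be isomorphic.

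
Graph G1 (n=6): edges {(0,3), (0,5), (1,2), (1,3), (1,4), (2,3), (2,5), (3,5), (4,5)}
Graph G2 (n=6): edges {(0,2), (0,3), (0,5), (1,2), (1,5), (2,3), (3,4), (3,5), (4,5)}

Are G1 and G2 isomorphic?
Yes, isomorphic

The graphs are isomorphic.
One valid mapping φ: V(G1) → V(G2): 0→4, 1→2, 2→0, 3→3, 4→1, 5→5

Verify φ preserves adjacency — for each edge of G1, its image is an edge of G2:
  (0,3) → (φ(0),φ(3)) = (3,4) ∈ E(G2) ✓
  (0,5) → (φ(0),φ(5)) = (4,5) ∈ E(G2) ✓
  (1,2) → (φ(1),φ(2)) = (0,2) ∈ E(G2) ✓
  (1,3) → (φ(1),φ(3)) = (2,3) ∈ E(G2) ✓
  (1,4) → (φ(1),φ(4)) = (1,2) ∈ E(G2) ✓
  (2,3) → (φ(2),φ(3)) = (0,3) ∈ E(G2) ✓
  (2,5) → (φ(2),φ(5)) = (0,5) ∈ E(G2) ✓
  (3,5) → (φ(3),φ(5)) = (3,5) ∈ E(G2) ✓
  (4,5) → (φ(4),φ(5)) = (1,5) ∈ E(G2) ✓
All 9 edges of G1 map to edges of G2, and |E(G1)| = |E(G2)| = 9, so φ is a bijection on edges as well as vertices. Hence G1 ≅ G2.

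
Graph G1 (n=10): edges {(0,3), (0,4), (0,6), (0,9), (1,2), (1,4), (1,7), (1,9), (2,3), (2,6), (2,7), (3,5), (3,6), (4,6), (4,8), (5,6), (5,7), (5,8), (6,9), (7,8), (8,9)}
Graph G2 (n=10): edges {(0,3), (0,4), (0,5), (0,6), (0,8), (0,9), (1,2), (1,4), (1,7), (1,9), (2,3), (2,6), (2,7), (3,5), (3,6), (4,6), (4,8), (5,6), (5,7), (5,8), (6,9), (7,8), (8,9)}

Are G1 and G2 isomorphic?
No, not isomorphic

The graphs are NOT isomorphic.

Counting edges: G1 has 21 edge(s); G2 has 23 edge(s).
Edge count is an isomorphism invariant (a bijection on vertices induces a bijection on edges), so differing edge counts rule out isomorphism.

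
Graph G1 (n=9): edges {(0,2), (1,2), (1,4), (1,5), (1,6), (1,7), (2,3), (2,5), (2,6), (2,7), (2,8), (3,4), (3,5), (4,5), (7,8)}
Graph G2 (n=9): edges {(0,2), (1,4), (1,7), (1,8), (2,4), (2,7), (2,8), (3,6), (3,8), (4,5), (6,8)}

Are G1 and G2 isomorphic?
No, not isomorphic

The graphs are NOT isomorphic.

Degrees in G1: deg(0)=1, deg(1)=5, deg(2)=7, deg(3)=3, deg(4)=3, deg(5)=4, deg(6)=2, deg(7)=3, deg(8)=2.
Sorted degree sequence of G1: [7, 5, 4, 3, 3, 3, 2, 2, 1].
Degrees in G2: deg(0)=1, deg(1)=3, deg(2)=4, deg(3)=2, deg(4)=3, deg(5)=1, deg(6)=2, deg(7)=2, deg(8)=4.
Sorted degree sequence of G2: [4, 4, 3, 3, 2, 2, 2, 1, 1].
The (sorted) degree sequence is an isomorphism invariant, so since G1 and G2 have different degree sequences they cannot be isomorphic.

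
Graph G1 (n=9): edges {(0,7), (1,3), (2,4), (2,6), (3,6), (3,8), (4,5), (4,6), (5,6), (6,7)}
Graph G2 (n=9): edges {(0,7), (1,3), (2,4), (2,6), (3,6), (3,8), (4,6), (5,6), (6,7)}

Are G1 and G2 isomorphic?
No, not isomorphic

The graphs are NOT isomorphic.

Counting edges: G1 has 10 edge(s); G2 has 9 edge(s).
Edge count is an isomorphism invariant (a bijection on vertices induces a bijection on edges), so differing edge counts rule out isomorphism.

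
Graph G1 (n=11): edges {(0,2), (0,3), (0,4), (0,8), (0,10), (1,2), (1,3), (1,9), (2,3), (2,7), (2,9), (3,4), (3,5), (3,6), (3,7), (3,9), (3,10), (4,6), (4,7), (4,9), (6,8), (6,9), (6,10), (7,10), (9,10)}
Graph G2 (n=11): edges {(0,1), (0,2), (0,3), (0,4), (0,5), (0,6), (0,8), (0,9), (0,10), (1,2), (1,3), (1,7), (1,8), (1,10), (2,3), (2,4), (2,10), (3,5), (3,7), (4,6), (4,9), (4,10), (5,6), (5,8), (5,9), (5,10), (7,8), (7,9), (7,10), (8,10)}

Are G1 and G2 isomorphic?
No, not isomorphic

The graphs are NOT isomorphic.

Counting triangles (3-cliques): G1 has 17, G2 has 25.
Triangle count is an isomorphism invariant, so differing triangle counts rule out isomorphism.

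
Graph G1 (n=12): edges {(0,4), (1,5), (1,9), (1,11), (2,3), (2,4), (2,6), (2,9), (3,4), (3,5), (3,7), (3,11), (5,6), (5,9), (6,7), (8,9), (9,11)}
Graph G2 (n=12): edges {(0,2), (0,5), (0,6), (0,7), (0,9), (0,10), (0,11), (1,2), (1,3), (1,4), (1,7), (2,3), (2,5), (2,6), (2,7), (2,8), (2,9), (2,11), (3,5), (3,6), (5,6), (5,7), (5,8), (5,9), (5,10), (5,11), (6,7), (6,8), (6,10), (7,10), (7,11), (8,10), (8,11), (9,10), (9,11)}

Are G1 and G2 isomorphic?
No, not isomorphic

The graphs are NOT isomorphic.

Connected components of G1: 2 component(s) with vertex sets [[10], [0, 1, 2, 3, 4, 5, 6, 7, 8, 9, 11]], sizes [1, 11].
Connected components of G2: 1 component(s) with vertex sets [[0, 1, 2, 3, 4, 5, 6, 7, 8, 9, 10, 11]], sizes [12].
The number of connected components (and the multiset of component sizes) is an isomorphism invariant — an isomorphism maps each component of G1 bijectively onto a component of G2. Since G1 has 2 component(s) and G2 has 1, they cannot be isomorphic.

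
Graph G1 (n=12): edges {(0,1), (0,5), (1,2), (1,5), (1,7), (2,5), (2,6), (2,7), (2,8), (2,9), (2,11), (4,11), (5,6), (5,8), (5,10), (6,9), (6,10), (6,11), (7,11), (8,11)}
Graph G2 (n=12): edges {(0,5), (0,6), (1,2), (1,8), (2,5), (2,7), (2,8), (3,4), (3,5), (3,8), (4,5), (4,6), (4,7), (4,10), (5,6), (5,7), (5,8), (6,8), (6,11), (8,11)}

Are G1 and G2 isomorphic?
Yes, isomorphic

The graphs are isomorphic.
One valid mapping φ: V(G1) → V(G2): 0→1, 1→2, 2→5, 3→9, 4→10, 5→8, 6→6, 7→7, 8→3, 9→0, 10→11, 11→4

Verify φ preserves adjacency — for each edge of G1, its image is an edge of G2:
  (0,1) → (φ(0),φ(1)) = (1,2) ∈ E(G2) ✓
  (0,5) → (φ(0),φ(5)) = (1,8) ∈ E(G2) ✓
  (1,2) → (φ(1),φ(2)) = (2,5) ∈ E(G2) ✓
  (1,5) → (φ(1),φ(5)) = (2,8) ∈ E(G2) ✓
  (1,7) → (φ(1),φ(7)) = (2,7) ∈ E(G2) ✓
  (2,5) → (φ(2),φ(5)) = (5,8) ∈ E(G2) ✓
  (2,6) → (φ(2),φ(6)) = (5,6) ∈ E(G2) ✓
  (2,7) → (φ(2),φ(7)) = (5,7) ∈ E(G2) ✓
  (2,8) → (φ(2),φ(8)) = (3,5) ∈ E(G2) ✓
  (2,9) → (φ(2),φ(9)) = (0,5) ∈ E(G2) ✓
  (2,11) → (φ(2),φ(11)) = (4,5) ∈ E(G2) ✓
  (4,11) → (φ(4),φ(11)) = (4,10) ∈ E(G2) ✓
  (5,6) → (φ(5),φ(6)) = (6,8) ∈ E(G2) ✓
  (5,8) → (φ(5),φ(8)) = (3,8) ∈ E(G2) ✓
  (5,10) → (φ(5),φ(10)) = (8,11) ∈ E(G2) ✓
  (6,9) → (φ(6),φ(9)) = (0,6) ∈ E(G2) ✓
  (6,10) → (φ(6),φ(10)) = (6,11) ∈ E(G2) ✓
  (6,11) → (φ(6),φ(11)) = (4,6) ∈ E(G2) ✓
  (7,11) → (φ(7),φ(11)) = (4,7) ∈ E(G2) ✓
  (8,11) → (φ(8),φ(11)) = (3,4) ∈ E(G2) ✓
All 20 edges of G1 map to edges of G2, and |E(G1)| = |E(G2)| = 20, so φ is a bijection on edges as well as vertices. Hence G1 ≅ G2.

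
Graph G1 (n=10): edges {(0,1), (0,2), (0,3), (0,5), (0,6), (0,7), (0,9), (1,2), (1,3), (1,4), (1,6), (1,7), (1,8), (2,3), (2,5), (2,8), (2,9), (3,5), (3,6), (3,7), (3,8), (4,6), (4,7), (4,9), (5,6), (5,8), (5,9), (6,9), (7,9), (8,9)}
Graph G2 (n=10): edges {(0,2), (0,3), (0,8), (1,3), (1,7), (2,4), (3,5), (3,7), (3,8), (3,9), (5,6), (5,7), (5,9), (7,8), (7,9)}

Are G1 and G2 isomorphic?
No, not isomorphic

The graphs are NOT isomorphic.

Counting triangles (3-cliques): G1 has 32, G2 has 7.
Triangle count is an isomorphism invariant, so differing triangle counts rule out isomorphism.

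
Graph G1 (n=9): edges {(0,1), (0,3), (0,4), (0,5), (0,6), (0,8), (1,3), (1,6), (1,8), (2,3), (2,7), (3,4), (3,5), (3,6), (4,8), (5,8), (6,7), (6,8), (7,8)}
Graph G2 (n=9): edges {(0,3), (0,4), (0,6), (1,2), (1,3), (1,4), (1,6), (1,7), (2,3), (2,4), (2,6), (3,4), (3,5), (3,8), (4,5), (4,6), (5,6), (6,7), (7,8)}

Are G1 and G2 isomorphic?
Yes, isomorphic

The graphs are isomorphic.
One valid mapping φ: V(G1) → V(G2): 0→4, 1→2, 2→8, 3→3, 4→0, 5→5, 6→1, 7→7, 8→6

Verify φ preserves adjacency — for each edge of G1, its image is an edge of G2:
  (0,1) → (φ(0),φ(1)) = (2,4) ∈ E(G2) ✓
  (0,3) → (φ(0),φ(3)) = (3,4) ∈ E(G2) ✓
  (0,4) → (φ(0),φ(4)) = (0,4) ∈ E(G2) ✓
  (0,5) → (φ(0),φ(5)) = (4,5) ∈ E(G2) ✓
  (0,6) → (φ(0),φ(6)) = (1,4) ∈ E(G2) ✓
  (0,8) → (φ(0),φ(8)) = (4,6) ∈ E(G2) ✓
  (1,3) → (φ(1),φ(3)) = (2,3) ∈ E(G2) ✓
  (1,6) → (φ(1),φ(6)) = (1,2) ∈ E(G2) ✓
  (1,8) → (φ(1),φ(8)) = (2,6) ∈ E(G2) ✓
  (2,3) → (φ(2),φ(3)) = (3,8) ∈ E(G2) ✓
  (2,7) → (φ(2),φ(7)) = (7,8) ∈ E(G2) ✓
  (3,4) → (φ(3),φ(4)) = (0,3) ∈ E(G2) ✓
  (3,5) → (φ(3),φ(5)) = (3,5) ∈ E(G2) ✓
  (3,6) → (φ(3),φ(6)) = (1,3) ∈ E(G2) ✓
  (4,8) → (φ(4),φ(8)) = (0,6) ∈ E(G2) ✓
  (5,8) → (φ(5),φ(8)) = (5,6) ∈ E(G2) ✓
  (6,7) → (φ(6),φ(7)) = (1,7) ∈ E(G2) ✓
  (6,8) → (φ(6),φ(8)) = (1,6) ∈ E(G2) ✓
  (7,8) → (φ(7),φ(8)) = (6,7) ∈ E(G2) ✓
All 19 edges of G1 map to edges of G2, and |E(G1)| = |E(G2)| = 19, so φ is a bijection on edges as well as vertices. Hence G1 ≅ G2.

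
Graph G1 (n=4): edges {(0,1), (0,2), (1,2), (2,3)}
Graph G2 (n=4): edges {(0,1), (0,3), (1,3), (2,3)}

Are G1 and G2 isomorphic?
Yes, isomorphic

The graphs are isomorphic.
One valid mapping φ: V(G1) → V(G2): 0→1, 1→0, 2→3, 3→2

Verify φ preserves adjacency — for each edge of G1, its image is an edge of G2:
  (0,1) → (φ(0),φ(1)) = (0,1) ∈ E(G2) ✓
  (0,2) → (φ(0),φ(2)) = (1,3) ∈ E(G2) ✓
  (1,2) → (φ(1),φ(2)) = (0,3) ∈ E(G2) ✓
  (2,3) → (φ(2),φ(3)) = (2,3) ∈ E(G2) ✓
All 4 edges of G1 map to edges of G2, and |E(G1)| = |E(G2)| = 4, so φ is a bijection on edges as well as vertices. Hence G1 ≅ G2.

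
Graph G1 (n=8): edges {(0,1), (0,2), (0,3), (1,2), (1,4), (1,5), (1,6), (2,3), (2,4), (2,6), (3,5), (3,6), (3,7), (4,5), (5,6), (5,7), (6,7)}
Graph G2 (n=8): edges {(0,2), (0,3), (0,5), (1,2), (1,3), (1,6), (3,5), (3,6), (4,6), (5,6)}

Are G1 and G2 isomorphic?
No, not isomorphic

The graphs are NOT isomorphic.

Counting triangles (3-cliques): G1 has 11, G2 has 3.
Triangle count is an isomorphism invariant, so differing triangle counts rule out isomorphism.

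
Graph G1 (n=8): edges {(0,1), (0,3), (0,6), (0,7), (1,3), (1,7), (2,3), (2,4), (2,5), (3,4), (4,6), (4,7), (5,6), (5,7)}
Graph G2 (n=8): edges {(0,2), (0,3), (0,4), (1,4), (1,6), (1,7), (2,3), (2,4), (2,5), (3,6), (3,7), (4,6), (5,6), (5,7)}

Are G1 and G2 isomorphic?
Yes, isomorphic

The graphs are isomorphic.
One valid mapping φ: V(G1) → V(G2): 0→2, 1→0, 2→1, 3→4, 4→6, 5→7, 6→5, 7→3

Verify φ preserves adjacency — for each edge of G1, its image is an edge of G2:
  (0,1) → (φ(0),φ(1)) = (0,2) ∈ E(G2) ✓
  (0,3) → (φ(0),φ(3)) = (2,4) ∈ E(G2) ✓
  (0,6) → (φ(0),φ(6)) = (2,5) ∈ E(G2) ✓
  (0,7) → (φ(0),φ(7)) = (2,3) ∈ E(G2) ✓
  (1,3) → (φ(1),φ(3)) = (0,4) ∈ E(G2) ✓
  (1,7) → (φ(1),φ(7)) = (0,3) ∈ E(G2) ✓
  (2,3) → (φ(2),φ(3)) = (1,4) ∈ E(G2) ✓
  (2,4) → (φ(2),φ(4)) = (1,6) ∈ E(G2) ✓
  (2,5) → (φ(2),φ(5)) = (1,7) ∈ E(G2) ✓
  (3,4) → (φ(3),φ(4)) = (4,6) ∈ E(G2) ✓
  (4,6) → (φ(4),φ(6)) = (5,6) ∈ E(G2) ✓
  (4,7) → (φ(4),φ(7)) = (3,6) ∈ E(G2) ✓
  (5,6) → (φ(5),φ(6)) = (5,7) ∈ E(G2) ✓
  (5,7) → (φ(5),φ(7)) = (3,7) ∈ E(G2) ✓
All 14 edges of G1 map to edges of G2, and |E(G1)| = |E(G2)| = 14, so φ is a bijection on edges as well as vertices. Hence G1 ≅ G2.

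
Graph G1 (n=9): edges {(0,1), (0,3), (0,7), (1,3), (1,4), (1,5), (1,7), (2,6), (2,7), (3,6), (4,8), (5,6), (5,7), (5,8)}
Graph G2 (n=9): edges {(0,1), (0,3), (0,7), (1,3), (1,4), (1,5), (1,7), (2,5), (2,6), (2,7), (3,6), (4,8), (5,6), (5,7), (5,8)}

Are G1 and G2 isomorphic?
No, not isomorphic

The graphs are NOT isomorphic.

Counting edges: G1 has 14 edge(s); G2 has 15 edge(s).
Edge count is an isomorphism invariant (a bijection on vertices induces a bijection on edges), so differing edge counts rule out isomorphism.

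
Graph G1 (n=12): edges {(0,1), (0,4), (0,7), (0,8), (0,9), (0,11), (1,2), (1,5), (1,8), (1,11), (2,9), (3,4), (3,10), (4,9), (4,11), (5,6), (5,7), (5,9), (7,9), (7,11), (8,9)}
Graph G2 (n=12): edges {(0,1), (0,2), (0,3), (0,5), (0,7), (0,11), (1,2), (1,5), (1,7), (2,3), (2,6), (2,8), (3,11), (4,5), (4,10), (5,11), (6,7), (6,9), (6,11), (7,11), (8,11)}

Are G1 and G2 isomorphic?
Yes, isomorphic

The graphs are isomorphic.
One valid mapping φ: V(G1) → V(G2): 0→0, 1→2, 2→8, 3→4, 4→5, 5→6, 6→9, 7→7, 8→3, 9→11, 10→10, 11→1

Verify φ preserves adjacency — for each edge of G1, its image is an edge of G2:
  (0,1) → (φ(0),φ(1)) = (0,2) ∈ E(G2) ✓
  (0,4) → (φ(0),φ(4)) = (0,5) ∈ E(G2) ✓
  (0,7) → (φ(0),φ(7)) = (0,7) ∈ E(G2) ✓
  (0,8) → (φ(0),φ(8)) = (0,3) ∈ E(G2) ✓
  (0,9) → (φ(0),φ(9)) = (0,11) ∈ E(G2) ✓
  (0,11) → (φ(0),φ(11)) = (0,1) ∈ E(G2) ✓
  (1,2) → (φ(1),φ(2)) = (2,8) ∈ E(G2) ✓
  (1,5) → (φ(1),φ(5)) = (2,6) ∈ E(G2) ✓
  (1,8) → (φ(1),φ(8)) = (2,3) ∈ E(G2) ✓
  (1,11) → (φ(1),φ(11)) = (1,2) ∈ E(G2) ✓
  (2,9) → (φ(2),φ(9)) = (8,11) ∈ E(G2) ✓
  (3,4) → (φ(3),φ(4)) = (4,5) ∈ E(G2) ✓
  (3,10) → (φ(3),φ(10)) = (4,10) ∈ E(G2) ✓
  (4,9) → (φ(4),φ(9)) = (5,11) ∈ E(G2) ✓
  (4,11) → (φ(4),φ(11)) = (1,5) ∈ E(G2) ✓
  (5,6) → (φ(5),φ(6)) = (6,9) ∈ E(G2) ✓
  (5,7) → (φ(5),φ(7)) = (6,7) ∈ E(G2) ✓
  (5,9) → (φ(5),φ(9)) = (6,11) ∈ E(G2) ✓
  (7,9) → (φ(7),φ(9)) = (7,11) ∈ E(G2) ✓
  (7,11) → (φ(7),φ(11)) = (1,7) ∈ E(G2) ✓
  (8,9) → (φ(8),φ(9)) = (3,11) ∈ E(G2) ✓
All 21 edges of G1 map to edges of G2, and |E(G1)| = |E(G2)| = 21, so φ is a bijection on edges as well as vertices. Hence G1 ≅ G2.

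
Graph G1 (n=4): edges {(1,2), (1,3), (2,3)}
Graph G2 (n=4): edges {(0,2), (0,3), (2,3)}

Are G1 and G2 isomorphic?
Yes, isomorphic

The graphs are isomorphic.
One valid mapping φ: V(G1) → V(G2): 0→1, 1→0, 2→3, 3→2

Verify φ preserves adjacency — for each edge of G1, its image is an edge of G2:
  (1,2) → (φ(1),φ(2)) = (0,3) ∈ E(G2) ✓
  (1,3) → (φ(1),φ(3)) = (0,2) ∈ E(G2) ✓
  (2,3) → (φ(2),φ(3)) = (2,3) ∈ E(G2) ✓
All 3 edges of G1 map to edges of G2, and |E(G1)| = |E(G2)| = 3, so φ is a bijection on edges as well as vertices. Hence G1 ≅ G2.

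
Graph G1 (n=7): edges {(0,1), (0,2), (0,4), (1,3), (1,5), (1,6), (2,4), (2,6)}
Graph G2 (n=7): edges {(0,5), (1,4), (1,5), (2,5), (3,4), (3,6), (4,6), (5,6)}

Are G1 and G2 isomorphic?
Yes, isomorphic

The graphs are isomorphic.
One valid mapping φ: V(G1) → V(G2): 0→6, 1→5, 2→4, 3→2, 4→3, 5→0, 6→1

Verify φ preserves adjacency — for each edge of G1, its image is an edge of G2:
  (0,1) → (φ(0),φ(1)) = (5,6) ∈ E(G2) ✓
  (0,2) → (φ(0),φ(2)) = (4,6) ∈ E(G2) ✓
  (0,4) → (φ(0),φ(4)) = (3,6) ∈ E(G2) ✓
  (1,3) → (φ(1),φ(3)) = (2,5) ∈ E(G2) ✓
  (1,5) → (φ(1),φ(5)) = (0,5) ∈ E(G2) ✓
  (1,6) → (φ(1),φ(6)) = (1,5) ∈ E(G2) ✓
  (2,4) → (φ(2),φ(4)) = (3,4) ∈ E(G2) ✓
  (2,6) → (φ(2),φ(6)) = (1,4) ∈ E(G2) ✓
All 8 edges of G1 map to edges of G2, and |E(G1)| = |E(G2)| = 8, so φ is a bijection on edges as well as vertices. Hence G1 ≅ G2.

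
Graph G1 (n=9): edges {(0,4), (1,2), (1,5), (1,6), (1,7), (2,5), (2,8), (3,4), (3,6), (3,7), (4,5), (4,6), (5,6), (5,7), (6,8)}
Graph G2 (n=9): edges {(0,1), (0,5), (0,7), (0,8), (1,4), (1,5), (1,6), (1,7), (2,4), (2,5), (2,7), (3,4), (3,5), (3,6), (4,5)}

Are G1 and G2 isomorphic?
Yes, isomorphic

The graphs are isomorphic.
One valid mapping φ: V(G1) → V(G2): 0→8, 1→4, 2→3, 3→7, 4→0, 5→5, 6→1, 7→2, 8→6

Verify φ preserves adjacency — for each edge of G1, its image is an edge of G2:
  (0,4) → (φ(0),φ(4)) = (0,8) ∈ E(G2) ✓
  (1,2) → (φ(1),φ(2)) = (3,4) ∈ E(G2) ✓
  (1,5) → (φ(1),φ(5)) = (4,5) ∈ E(G2) ✓
  (1,6) → (φ(1),φ(6)) = (1,4) ∈ E(G2) ✓
  (1,7) → (φ(1),φ(7)) = (2,4) ∈ E(G2) ✓
  (2,5) → (φ(2),φ(5)) = (3,5) ∈ E(G2) ✓
  (2,8) → (φ(2),φ(8)) = (3,6) ∈ E(G2) ✓
  (3,4) → (φ(3),φ(4)) = (0,7) ∈ E(G2) ✓
  (3,6) → (φ(3),φ(6)) = (1,7) ∈ E(G2) ✓
  (3,7) → (φ(3),φ(7)) = (2,7) ∈ E(G2) ✓
  (4,5) → (φ(4),φ(5)) = (0,5) ∈ E(G2) ✓
  (4,6) → (φ(4),φ(6)) = (0,1) ∈ E(G2) ✓
  (5,6) → (φ(5),φ(6)) = (1,5) ∈ E(G2) ✓
  (5,7) → (φ(5),φ(7)) = (2,5) ∈ E(G2) ✓
  (6,8) → (φ(6),φ(8)) = (1,6) ∈ E(G2) ✓
All 15 edges of G1 map to edges of G2, and |E(G1)| = |E(G2)| = 15, so φ is a bijection on edges as well as vertices. Hence G1 ≅ G2.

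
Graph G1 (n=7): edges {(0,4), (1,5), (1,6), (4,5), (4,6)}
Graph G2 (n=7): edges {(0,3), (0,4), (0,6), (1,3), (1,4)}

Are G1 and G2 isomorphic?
Yes, isomorphic

The graphs are isomorphic.
One valid mapping φ: V(G1) → V(G2): 0→6, 1→1, 2→5, 3→2, 4→0, 5→4, 6→3

Verify φ preserves adjacency — for each edge of G1, its image is an edge of G2:
  (0,4) → (φ(0),φ(4)) = (0,6) ∈ E(G2) ✓
  (1,5) → (φ(1),φ(5)) = (1,4) ∈ E(G2) ✓
  (1,6) → (φ(1),φ(6)) = (1,3) ∈ E(G2) ✓
  (4,5) → (φ(4),φ(5)) = (0,4) ∈ E(G2) ✓
  (4,6) → (φ(4),φ(6)) = (0,3) ∈ E(G2) ✓
All 5 edges of G1 map to edges of G2, and |E(G1)| = |E(G2)| = 5, so φ is a bijection on edges as well as vertices. Hence G1 ≅ G2.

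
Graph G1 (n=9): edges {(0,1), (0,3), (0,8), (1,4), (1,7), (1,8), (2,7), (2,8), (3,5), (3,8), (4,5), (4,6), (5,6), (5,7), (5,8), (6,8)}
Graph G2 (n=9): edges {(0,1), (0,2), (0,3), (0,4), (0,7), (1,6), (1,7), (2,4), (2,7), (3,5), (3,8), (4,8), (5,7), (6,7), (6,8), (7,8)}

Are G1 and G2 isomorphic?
Yes, isomorphic

The graphs are isomorphic.
One valid mapping φ: V(G1) → V(G2): 0→6, 1→8, 2→5, 3→1, 4→4, 5→0, 6→2, 7→3, 8→7

Verify φ preserves adjacency — for each edge of G1, its image is an edge of G2:
  (0,1) → (φ(0),φ(1)) = (6,8) ∈ E(G2) ✓
  (0,3) → (φ(0),φ(3)) = (1,6) ∈ E(G2) ✓
  (0,8) → (φ(0),φ(8)) = (6,7) ∈ E(G2) ✓
  (1,4) → (φ(1),φ(4)) = (4,8) ∈ E(G2) ✓
  (1,7) → (φ(1),φ(7)) = (3,8) ∈ E(G2) ✓
  (1,8) → (φ(1),φ(8)) = (7,8) ∈ E(G2) ✓
  (2,7) → (φ(2),φ(7)) = (3,5) ∈ E(G2) ✓
  (2,8) → (φ(2),φ(8)) = (5,7) ∈ E(G2) ✓
  (3,5) → (φ(3),φ(5)) = (0,1) ∈ E(G2) ✓
  (3,8) → (φ(3),φ(8)) = (1,7) ∈ E(G2) ✓
  (4,5) → (φ(4),φ(5)) = (0,4) ∈ E(G2) ✓
  (4,6) → (φ(4),φ(6)) = (2,4) ∈ E(G2) ✓
  (5,6) → (φ(5),φ(6)) = (0,2) ∈ E(G2) ✓
  (5,7) → (φ(5),φ(7)) = (0,3) ∈ E(G2) ✓
  (5,8) → (φ(5),φ(8)) = (0,7) ∈ E(G2) ✓
  (6,8) → (φ(6),φ(8)) = (2,7) ∈ E(G2) ✓
All 16 edges of G1 map to edges of G2, and |E(G1)| = |E(G2)| = 16, so φ is a bijection on edges as well as vertices. Hence G1 ≅ G2.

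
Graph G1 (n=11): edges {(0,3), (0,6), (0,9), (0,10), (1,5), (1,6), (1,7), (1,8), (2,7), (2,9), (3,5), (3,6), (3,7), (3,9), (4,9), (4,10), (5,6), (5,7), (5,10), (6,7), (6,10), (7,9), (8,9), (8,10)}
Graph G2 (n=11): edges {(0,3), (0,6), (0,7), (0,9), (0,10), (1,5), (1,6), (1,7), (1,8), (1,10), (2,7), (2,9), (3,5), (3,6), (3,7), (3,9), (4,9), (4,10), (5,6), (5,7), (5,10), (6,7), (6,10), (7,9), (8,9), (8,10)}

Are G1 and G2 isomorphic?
No, not isomorphic

The graphs are NOT isomorphic.

Counting edges: G1 has 24 edge(s); G2 has 26 edge(s).
Edge count is an isomorphism invariant (a bijection on vertices induces a bijection on edges), so differing edge counts rule out isomorphism.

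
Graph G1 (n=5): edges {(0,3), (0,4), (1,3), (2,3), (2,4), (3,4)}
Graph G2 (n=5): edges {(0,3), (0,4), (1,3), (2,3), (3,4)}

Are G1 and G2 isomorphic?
No, not isomorphic

The graphs are NOT isomorphic.

Counting edges: G1 has 6 edge(s); G2 has 5 edge(s).
Edge count is an isomorphism invariant (a bijection on vertices induces a bijection on edges), so differing edge counts rule out isomorphism.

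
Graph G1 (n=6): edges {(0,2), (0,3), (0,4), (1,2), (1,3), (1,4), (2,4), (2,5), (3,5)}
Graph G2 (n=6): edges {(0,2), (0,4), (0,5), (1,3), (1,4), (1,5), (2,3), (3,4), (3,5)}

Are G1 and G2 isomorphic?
Yes, isomorphic

The graphs are isomorphic.
One valid mapping φ: V(G1) → V(G2): 0→5, 1→4, 2→3, 3→0, 4→1, 5→2

Verify φ preserves adjacency — for each edge of G1, its image is an edge of G2:
  (0,2) → (φ(0),φ(2)) = (3,5) ∈ E(G2) ✓
  (0,3) → (φ(0),φ(3)) = (0,5) ∈ E(G2) ✓
  (0,4) → (φ(0),φ(4)) = (1,5) ∈ E(G2) ✓
  (1,2) → (φ(1),φ(2)) = (3,4) ∈ E(G2) ✓
  (1,3) → (φ(1),φ(3)) = (0,4) ∈ E(G2) ✓
  (1,4) → (φ(1),φ(4)) = (1,4) ∈ E(G2) ✓
  (2,4) → (φ(2),φ(4)) = (1,3) ∈ E(G2) ✓
  (2,5) → (φ(2),φ(5)) = (2,3) ∈ E(G2) ✓
  (3,5) → (φ(3),φ(5)) = (0,2) ∈ E(G2) ✓
All 9 edges of G1 map to edges of G2, and |E(G1)| = |E(G2)| = 9, so φ is a bijection on edges as well as vertices. Hence G1 ≅ G2.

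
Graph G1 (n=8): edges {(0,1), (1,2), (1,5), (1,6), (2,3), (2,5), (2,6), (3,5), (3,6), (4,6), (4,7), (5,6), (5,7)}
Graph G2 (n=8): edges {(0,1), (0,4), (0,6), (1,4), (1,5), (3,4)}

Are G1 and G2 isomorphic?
No, not isomorphic

The graphs are NOT isomorphic.

Connected components of G1: 1 component(s) with vertex sets [[0, 1, 2, 3, 4, 5, 6, 7]], sizes [8].
Connected components of G2: 3 component(s) with vertex sets [[2], [7], [0, 1, 3, 4, 5, 6]], sizes [1, 1, 6].
The number of connected components (and the multiset of component sizes) is an isomorphism invariant — an isomorphism maps each component of G1 bijectively onto a component of G2. Since G1 has 1 component(s) and G2 has 3, they cannot be isomorphic.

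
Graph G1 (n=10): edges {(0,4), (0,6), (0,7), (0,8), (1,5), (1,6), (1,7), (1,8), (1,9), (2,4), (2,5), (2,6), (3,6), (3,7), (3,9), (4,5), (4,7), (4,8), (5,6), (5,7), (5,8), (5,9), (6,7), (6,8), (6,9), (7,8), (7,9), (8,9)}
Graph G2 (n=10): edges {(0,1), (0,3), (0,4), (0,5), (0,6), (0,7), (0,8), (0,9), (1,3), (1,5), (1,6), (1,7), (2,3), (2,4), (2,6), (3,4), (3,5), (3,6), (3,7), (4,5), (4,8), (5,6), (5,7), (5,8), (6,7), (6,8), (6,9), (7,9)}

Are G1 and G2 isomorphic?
Yes, isomorphic

The graphs are isomorphic.
One valid mapping φ: V(G1) → V(G2): 0→8, 1→1, 2→2, 3→9, 4→4, 5→3, 6→6, 7→0, 8→5, 9→7

Verify φ preserves adjacency — for each edge of G1, its image is an edge of G2:
  (0,4) → (φ(0),φ(4)) = (4,8) ∈ E(G2) ✓
  (0,6) → (φ(0),φ(6)) = (6,8) ∈ E(G2) ✓
  (0,7) → (φ(0),φ(7)) = (0,8) ∈ E(G2) ✓
  (0,8) → (φ(0),φ(8)) = (5,8) ∈ E(G2) ✓
  (1,5) → (φ(1),φ(5)) = (1,3) ∈ E(G2) ✓
  (1,6) → (φ(1),φ(6)) = (1,6) ∈ E(G2) ✓
  (1,7) → (φ(1),φ(7)) = (0,1) ∈ E(G2) ✓
  (1,8) → (φ(1),φ(8)) = (1,5) ∈ E(G2) ✓
  (1,9) → (φ(1),φ(9)) = (1,7) ∈ E(G2) ✓
  (2,4) → (φ(2),φ(4)) = (2,4) ∈ E(G2) ✓
  (2,5) → (φ(2),φ(5)) = (2,3) ∈ E(G2) ✓
  (2,6) → (φ(2),φ(6)) = (2,6) ∈ E(G2) ✓
  (3,6) → (φ(3),φ(6)) = (6,9) ∈ E(G2) ✓
  (3,7) → (φ(3),φ(7)) = (0,9) ∈ E(G2) ✓
  (3,9) → (φ(3),φ(9)) = (7,9) ∈ E(G2) ✓
  (4,5) → (φ(4),φ(5)) = (3,4) ∈ E(G2) ✓
  (4,7) → (φ(4),φ(7)) = (0,4) ∈ E(G2) ✓
  (4,8) → (φ(4),φ(8)) = (4,5) ∈ E(G2) ✓
  (5,6) → (φ(5),φ(6)) = (3,6) ∈ E(G2) ✓
  (5,7) → (φ(5),φ(7)) = (0,3) ∈ E(G2) ✓
  (5,8) → (φ(5),φ(8)) = (3,5) ∈ E(G2) ✓
  (5,9) → (φ(5),φ(9)) = (3,7) ∈ E(G2) ✓
  (6,7) → (φ(6),φ(7)) = (0,6) ∈ E(G2) ✓
  (6,8) → (φ(6),φ(8)) = (5,6) ∈ E(G2) ✓
  (6,9) → (φ(6),φ(9)) = (6,7) ∈ E(G2) ✓
  (7,8) → (φ(7),φ(8)) = (0,5) ∈ E(G2) ✓
  (7,9) → (φ(7),φ(9)) = (0,7) ∈ E(G2) ✓
  (8,9) → (φ(8),φ(9)) = (5,7) ∈ E(G2) ✓
All 28 edges of G1 map to edges of G2, and |E(G1)| = |E(G2)| = 28, so φ is a bijection on edges as well as vertices. Hence G1 ≅ G2.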